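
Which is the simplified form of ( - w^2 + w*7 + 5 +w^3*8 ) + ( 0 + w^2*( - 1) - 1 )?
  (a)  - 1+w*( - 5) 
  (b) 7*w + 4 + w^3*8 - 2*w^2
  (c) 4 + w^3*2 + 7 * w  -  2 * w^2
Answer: b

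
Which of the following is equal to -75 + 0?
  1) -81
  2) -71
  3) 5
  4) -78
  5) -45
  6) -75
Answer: 6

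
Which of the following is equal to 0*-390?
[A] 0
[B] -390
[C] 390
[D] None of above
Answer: A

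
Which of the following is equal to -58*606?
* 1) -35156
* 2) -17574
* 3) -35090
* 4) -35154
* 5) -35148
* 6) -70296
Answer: 5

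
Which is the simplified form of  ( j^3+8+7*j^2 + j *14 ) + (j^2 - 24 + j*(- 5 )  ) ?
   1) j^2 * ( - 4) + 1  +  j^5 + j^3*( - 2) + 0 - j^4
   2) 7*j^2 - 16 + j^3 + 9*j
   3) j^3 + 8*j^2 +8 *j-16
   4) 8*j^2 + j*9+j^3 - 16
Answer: 4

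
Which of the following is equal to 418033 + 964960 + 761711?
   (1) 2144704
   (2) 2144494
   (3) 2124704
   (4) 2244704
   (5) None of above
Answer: 1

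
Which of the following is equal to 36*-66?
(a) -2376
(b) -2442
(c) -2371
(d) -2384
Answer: a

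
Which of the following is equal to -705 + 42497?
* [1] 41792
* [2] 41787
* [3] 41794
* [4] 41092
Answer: 1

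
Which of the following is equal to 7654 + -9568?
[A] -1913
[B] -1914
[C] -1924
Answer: B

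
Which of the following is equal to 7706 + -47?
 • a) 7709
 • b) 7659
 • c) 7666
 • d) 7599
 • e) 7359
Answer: b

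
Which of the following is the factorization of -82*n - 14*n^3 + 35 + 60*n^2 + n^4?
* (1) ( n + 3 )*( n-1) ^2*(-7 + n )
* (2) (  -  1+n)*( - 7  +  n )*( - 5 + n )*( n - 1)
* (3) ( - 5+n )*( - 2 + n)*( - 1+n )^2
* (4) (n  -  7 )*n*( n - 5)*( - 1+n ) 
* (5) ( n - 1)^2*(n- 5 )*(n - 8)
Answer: 2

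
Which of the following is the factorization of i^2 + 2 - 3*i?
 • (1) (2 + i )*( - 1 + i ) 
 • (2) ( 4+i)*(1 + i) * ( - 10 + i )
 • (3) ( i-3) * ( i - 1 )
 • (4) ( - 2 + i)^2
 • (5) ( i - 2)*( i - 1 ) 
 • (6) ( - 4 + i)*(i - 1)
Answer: 5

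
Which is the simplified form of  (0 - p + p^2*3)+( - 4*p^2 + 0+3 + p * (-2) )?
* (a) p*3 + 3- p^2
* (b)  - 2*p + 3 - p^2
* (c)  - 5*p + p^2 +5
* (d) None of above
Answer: d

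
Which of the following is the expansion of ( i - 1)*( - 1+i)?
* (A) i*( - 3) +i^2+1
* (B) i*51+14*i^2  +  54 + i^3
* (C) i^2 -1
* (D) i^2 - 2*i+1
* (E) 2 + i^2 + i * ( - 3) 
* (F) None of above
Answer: D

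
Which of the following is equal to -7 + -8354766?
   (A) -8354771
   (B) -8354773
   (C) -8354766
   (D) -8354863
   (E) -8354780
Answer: B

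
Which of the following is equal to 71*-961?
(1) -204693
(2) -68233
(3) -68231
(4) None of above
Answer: 3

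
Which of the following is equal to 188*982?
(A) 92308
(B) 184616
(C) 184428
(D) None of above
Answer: B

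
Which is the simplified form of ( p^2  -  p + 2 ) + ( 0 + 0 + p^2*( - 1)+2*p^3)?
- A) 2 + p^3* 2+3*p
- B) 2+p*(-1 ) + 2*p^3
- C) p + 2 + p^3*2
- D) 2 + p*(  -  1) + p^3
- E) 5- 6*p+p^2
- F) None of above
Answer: B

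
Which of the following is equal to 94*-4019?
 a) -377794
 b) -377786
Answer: b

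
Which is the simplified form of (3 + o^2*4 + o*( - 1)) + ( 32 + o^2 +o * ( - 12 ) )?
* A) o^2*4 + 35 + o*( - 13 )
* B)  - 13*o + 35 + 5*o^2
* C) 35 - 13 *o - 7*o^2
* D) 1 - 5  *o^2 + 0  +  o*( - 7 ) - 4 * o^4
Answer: B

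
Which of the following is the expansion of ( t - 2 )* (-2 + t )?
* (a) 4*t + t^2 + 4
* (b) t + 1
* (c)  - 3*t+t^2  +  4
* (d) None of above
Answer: d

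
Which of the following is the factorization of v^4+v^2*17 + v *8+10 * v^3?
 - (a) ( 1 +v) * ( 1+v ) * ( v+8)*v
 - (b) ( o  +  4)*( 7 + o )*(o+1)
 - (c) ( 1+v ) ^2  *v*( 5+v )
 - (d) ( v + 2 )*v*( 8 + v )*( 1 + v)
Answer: a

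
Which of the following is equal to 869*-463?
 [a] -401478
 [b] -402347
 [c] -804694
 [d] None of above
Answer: b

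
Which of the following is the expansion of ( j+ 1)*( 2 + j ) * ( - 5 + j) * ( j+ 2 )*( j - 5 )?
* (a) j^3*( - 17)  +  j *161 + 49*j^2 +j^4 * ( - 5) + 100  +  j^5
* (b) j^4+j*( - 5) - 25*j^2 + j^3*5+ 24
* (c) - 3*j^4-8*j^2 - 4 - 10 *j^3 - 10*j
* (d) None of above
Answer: d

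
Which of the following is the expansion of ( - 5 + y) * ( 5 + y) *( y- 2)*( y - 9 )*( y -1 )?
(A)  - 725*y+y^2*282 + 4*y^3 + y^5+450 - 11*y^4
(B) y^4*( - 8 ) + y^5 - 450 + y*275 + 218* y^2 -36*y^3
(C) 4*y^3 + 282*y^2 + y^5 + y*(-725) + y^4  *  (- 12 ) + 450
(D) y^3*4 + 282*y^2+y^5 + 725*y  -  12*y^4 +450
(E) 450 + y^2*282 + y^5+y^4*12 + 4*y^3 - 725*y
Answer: C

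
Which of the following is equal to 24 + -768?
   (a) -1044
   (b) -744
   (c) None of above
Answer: b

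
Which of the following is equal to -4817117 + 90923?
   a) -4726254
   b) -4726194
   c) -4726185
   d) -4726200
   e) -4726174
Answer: b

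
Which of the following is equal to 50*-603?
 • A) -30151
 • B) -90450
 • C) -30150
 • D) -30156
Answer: C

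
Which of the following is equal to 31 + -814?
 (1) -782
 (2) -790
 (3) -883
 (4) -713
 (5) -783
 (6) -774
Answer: 5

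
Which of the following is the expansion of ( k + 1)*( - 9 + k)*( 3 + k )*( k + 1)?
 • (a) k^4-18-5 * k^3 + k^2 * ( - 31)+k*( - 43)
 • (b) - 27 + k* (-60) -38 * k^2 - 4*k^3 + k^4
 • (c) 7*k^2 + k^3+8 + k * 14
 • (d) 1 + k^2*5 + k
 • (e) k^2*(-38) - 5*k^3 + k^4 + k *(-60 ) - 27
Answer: b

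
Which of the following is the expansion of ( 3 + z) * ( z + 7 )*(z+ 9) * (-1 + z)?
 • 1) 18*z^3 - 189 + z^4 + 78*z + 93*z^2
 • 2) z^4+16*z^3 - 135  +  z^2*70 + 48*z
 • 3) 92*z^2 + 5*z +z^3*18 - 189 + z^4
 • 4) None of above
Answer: 4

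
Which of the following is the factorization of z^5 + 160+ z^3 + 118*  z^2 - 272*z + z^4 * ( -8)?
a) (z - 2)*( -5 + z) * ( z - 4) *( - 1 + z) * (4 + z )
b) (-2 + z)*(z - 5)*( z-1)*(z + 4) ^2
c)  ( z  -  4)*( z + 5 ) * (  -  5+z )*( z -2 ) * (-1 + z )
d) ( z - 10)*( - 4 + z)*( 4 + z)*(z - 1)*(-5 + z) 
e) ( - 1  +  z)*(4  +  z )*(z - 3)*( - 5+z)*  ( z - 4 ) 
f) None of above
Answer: a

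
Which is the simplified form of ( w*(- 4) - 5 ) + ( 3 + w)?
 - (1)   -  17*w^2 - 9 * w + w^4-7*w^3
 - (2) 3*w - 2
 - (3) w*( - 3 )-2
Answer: 3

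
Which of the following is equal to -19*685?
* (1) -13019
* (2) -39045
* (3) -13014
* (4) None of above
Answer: 4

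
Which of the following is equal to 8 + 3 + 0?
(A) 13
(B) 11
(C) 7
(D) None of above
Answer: B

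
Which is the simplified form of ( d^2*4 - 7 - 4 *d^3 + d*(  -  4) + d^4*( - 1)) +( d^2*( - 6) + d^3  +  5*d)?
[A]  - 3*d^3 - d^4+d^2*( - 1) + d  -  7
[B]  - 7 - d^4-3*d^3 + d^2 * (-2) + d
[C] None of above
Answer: B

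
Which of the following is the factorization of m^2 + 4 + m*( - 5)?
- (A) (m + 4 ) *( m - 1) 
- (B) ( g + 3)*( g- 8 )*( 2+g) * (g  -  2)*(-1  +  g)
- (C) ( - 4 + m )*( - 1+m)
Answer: C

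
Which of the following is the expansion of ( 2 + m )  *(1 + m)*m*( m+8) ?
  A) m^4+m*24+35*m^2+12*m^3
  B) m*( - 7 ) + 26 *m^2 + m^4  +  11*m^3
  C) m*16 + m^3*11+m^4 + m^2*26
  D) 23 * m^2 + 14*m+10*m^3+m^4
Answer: C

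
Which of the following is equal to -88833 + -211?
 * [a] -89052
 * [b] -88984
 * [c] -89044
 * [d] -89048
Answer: c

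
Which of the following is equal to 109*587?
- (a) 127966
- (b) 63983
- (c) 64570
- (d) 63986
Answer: b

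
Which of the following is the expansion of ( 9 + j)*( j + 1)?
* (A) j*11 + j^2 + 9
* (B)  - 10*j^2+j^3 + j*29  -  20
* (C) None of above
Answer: C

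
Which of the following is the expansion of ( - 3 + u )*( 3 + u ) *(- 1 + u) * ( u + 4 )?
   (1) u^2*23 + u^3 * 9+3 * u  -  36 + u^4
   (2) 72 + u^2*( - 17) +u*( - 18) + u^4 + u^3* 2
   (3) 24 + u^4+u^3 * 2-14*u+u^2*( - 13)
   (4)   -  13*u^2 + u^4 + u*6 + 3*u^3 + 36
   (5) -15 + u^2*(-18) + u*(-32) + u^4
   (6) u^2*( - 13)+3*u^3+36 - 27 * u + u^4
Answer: 6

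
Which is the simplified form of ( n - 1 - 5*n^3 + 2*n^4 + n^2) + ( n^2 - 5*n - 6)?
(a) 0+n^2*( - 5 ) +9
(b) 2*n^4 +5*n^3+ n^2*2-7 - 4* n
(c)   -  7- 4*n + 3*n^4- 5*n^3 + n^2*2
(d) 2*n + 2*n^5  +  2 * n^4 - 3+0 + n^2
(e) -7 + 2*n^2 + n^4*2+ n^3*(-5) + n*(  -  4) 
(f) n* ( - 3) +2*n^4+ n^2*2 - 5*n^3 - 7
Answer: e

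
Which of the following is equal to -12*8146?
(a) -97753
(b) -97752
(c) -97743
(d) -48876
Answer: b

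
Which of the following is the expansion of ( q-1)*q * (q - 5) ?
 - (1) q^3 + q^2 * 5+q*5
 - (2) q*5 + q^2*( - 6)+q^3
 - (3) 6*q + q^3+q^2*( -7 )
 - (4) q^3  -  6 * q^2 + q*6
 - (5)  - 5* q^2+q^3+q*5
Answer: 2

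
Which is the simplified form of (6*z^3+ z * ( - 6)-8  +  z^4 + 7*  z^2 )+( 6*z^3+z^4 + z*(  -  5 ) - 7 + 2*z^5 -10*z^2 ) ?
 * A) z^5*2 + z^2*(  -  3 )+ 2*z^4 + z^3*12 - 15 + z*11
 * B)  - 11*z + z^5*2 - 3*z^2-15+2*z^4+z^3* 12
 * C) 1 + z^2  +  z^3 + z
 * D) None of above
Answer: B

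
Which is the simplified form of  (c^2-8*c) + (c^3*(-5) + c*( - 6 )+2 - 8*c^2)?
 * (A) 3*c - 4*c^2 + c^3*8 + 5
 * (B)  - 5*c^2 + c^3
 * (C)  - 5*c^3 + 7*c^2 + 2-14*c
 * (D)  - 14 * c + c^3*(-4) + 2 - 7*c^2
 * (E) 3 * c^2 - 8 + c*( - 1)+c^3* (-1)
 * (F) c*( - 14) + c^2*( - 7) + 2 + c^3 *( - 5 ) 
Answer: F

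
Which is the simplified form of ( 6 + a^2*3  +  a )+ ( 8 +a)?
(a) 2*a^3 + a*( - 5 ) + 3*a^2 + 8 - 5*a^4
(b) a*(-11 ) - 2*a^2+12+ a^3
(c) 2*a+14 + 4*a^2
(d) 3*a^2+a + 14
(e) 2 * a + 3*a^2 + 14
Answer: e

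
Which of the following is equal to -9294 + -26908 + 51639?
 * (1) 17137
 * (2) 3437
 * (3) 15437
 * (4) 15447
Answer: 3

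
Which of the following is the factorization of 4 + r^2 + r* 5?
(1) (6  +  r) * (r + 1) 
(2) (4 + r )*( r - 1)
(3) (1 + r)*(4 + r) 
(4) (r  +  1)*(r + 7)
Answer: 3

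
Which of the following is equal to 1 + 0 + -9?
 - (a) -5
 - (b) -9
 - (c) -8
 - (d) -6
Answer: c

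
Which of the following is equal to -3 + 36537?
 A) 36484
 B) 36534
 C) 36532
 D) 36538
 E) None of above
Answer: B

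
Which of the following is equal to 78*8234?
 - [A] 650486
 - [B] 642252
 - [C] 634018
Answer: B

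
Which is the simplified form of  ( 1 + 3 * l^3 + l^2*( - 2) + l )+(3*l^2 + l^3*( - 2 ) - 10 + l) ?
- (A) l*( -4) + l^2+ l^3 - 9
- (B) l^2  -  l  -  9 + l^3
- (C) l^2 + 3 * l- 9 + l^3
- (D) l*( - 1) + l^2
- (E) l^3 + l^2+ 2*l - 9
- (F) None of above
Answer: E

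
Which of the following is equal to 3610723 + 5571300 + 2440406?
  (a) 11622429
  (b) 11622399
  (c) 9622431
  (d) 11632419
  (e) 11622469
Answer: a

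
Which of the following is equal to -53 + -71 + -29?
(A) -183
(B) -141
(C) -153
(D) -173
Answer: C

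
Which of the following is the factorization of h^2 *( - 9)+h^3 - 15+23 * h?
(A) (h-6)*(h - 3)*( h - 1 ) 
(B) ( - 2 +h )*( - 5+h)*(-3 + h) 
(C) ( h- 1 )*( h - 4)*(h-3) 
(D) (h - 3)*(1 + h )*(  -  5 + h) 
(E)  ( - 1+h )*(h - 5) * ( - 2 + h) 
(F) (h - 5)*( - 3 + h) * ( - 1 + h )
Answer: F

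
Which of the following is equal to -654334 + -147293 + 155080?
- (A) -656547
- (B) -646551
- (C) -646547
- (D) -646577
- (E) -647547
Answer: C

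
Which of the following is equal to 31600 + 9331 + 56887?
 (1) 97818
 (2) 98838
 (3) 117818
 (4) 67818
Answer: 1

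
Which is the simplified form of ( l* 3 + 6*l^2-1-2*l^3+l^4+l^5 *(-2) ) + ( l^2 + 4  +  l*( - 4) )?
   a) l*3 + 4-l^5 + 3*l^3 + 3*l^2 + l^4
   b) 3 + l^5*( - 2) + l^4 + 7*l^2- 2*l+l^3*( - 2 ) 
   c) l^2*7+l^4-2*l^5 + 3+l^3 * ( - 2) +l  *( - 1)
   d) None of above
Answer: c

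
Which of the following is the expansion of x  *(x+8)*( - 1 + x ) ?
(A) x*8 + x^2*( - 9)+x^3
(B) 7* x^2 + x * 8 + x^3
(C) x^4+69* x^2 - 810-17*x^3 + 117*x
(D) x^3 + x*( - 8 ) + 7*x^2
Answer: D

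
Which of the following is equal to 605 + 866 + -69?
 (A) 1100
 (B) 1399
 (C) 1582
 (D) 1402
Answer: D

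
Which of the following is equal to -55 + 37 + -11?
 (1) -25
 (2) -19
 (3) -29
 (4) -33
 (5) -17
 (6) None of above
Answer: 3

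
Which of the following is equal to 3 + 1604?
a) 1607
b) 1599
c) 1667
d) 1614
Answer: a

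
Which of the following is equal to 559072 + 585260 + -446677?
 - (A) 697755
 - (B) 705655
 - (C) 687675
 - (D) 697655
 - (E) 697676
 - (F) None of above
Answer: D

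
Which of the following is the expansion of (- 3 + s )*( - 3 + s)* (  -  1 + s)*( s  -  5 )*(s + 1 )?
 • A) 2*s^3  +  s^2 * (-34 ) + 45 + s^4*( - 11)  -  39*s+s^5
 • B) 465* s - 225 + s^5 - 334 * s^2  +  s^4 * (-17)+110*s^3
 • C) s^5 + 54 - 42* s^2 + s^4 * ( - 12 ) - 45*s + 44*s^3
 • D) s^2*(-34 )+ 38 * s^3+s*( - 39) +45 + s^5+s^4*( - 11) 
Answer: D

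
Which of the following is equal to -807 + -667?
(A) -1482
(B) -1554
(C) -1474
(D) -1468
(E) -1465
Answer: C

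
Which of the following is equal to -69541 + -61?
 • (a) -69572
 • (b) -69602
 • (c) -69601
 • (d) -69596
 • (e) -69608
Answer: b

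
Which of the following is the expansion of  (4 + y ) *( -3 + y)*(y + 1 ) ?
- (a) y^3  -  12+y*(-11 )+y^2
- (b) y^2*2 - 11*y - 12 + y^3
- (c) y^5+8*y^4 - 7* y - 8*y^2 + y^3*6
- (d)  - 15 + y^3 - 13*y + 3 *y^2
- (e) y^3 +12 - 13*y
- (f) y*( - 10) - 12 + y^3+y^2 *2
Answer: b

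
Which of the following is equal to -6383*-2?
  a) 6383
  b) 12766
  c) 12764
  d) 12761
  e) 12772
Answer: b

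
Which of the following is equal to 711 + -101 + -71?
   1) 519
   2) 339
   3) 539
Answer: 3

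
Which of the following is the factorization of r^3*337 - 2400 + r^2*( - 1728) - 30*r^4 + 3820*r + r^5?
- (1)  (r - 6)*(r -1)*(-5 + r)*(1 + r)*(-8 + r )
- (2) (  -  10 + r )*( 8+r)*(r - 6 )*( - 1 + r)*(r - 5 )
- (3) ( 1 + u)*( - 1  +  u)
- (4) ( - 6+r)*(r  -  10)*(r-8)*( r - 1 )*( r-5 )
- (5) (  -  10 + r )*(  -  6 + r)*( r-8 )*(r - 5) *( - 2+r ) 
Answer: 4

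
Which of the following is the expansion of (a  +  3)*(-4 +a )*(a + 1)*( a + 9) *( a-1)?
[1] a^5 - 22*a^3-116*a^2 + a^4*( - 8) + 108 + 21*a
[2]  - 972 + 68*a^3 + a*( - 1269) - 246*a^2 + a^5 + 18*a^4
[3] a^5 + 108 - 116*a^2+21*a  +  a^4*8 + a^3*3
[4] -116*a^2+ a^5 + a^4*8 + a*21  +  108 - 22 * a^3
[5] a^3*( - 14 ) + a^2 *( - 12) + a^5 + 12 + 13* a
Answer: 4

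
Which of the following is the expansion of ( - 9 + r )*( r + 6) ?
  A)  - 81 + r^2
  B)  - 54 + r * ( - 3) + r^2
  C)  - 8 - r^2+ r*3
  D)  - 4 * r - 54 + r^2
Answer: B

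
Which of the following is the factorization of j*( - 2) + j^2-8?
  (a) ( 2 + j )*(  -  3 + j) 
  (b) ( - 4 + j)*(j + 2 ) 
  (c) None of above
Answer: b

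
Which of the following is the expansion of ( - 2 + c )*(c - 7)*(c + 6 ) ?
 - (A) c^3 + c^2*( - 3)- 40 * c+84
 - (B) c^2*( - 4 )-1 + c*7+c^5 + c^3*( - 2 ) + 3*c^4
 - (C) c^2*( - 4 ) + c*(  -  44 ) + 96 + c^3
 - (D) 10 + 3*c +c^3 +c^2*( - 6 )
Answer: A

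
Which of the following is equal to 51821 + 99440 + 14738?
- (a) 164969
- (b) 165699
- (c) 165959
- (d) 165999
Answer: d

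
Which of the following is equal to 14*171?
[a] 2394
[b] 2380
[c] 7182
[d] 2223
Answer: a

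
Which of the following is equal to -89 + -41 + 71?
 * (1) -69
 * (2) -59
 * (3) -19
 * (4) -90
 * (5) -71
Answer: 2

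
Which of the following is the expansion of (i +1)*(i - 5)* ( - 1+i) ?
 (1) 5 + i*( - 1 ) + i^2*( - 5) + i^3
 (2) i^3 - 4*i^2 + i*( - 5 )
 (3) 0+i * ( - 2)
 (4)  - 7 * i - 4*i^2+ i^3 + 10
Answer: 1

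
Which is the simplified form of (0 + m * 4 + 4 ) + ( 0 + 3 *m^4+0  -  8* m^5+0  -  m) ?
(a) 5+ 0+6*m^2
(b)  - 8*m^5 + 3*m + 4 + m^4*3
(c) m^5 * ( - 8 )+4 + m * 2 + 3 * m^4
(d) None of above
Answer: b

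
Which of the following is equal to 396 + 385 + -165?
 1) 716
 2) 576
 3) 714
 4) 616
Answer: 4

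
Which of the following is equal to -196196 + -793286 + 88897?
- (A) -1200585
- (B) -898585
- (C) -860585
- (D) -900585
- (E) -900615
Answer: D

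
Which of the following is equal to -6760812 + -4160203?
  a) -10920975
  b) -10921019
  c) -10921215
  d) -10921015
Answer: d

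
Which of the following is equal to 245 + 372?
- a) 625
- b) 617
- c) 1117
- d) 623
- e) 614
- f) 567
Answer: b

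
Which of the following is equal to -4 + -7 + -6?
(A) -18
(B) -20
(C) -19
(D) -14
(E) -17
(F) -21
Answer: E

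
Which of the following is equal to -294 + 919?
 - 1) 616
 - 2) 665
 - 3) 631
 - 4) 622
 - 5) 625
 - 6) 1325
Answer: 5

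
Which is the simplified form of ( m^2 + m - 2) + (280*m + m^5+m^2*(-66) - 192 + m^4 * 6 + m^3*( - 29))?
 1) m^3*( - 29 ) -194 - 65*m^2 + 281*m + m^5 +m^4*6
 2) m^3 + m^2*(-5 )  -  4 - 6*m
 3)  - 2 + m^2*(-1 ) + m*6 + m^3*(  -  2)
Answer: 1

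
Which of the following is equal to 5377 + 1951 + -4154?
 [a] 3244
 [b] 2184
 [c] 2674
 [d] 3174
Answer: d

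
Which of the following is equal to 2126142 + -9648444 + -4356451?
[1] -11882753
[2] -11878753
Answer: 2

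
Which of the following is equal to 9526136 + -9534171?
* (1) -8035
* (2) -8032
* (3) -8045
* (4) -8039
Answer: 1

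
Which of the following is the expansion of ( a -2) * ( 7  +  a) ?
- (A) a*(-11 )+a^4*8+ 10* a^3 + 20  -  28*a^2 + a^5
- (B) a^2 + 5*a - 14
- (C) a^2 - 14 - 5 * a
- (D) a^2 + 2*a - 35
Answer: B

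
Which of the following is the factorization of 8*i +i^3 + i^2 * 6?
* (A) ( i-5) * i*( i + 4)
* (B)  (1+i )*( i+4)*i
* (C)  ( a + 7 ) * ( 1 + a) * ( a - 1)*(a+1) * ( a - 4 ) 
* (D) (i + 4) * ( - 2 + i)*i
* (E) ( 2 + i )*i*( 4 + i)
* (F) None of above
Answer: E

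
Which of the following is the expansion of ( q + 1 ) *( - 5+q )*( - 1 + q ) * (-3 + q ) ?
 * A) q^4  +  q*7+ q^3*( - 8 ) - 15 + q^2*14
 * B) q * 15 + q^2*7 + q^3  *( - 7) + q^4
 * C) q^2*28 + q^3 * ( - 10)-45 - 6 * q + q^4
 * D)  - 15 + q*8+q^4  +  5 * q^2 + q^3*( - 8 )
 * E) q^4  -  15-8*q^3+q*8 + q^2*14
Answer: E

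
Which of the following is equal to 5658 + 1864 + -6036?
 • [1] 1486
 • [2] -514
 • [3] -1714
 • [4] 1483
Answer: 1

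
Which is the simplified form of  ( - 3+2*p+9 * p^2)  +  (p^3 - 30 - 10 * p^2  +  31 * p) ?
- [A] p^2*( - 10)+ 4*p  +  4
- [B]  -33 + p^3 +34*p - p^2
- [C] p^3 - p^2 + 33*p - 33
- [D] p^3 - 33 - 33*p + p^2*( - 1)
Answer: C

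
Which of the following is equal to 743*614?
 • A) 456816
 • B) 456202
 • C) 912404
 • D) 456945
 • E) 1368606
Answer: B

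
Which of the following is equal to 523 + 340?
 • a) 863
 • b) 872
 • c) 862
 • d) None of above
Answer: a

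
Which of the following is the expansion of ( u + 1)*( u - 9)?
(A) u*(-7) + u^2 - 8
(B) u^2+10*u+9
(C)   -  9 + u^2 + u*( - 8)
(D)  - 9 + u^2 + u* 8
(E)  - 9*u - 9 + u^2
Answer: C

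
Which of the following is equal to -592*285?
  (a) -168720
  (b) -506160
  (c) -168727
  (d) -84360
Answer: a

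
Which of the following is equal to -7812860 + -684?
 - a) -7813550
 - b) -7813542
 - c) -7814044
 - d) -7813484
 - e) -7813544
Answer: e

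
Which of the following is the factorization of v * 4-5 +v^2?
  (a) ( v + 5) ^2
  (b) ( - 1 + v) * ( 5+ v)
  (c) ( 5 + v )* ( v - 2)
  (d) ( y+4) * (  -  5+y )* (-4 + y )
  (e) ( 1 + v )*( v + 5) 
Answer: b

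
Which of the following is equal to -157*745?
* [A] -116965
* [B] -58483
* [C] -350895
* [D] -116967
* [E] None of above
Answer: A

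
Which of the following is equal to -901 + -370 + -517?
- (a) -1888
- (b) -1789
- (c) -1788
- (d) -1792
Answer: c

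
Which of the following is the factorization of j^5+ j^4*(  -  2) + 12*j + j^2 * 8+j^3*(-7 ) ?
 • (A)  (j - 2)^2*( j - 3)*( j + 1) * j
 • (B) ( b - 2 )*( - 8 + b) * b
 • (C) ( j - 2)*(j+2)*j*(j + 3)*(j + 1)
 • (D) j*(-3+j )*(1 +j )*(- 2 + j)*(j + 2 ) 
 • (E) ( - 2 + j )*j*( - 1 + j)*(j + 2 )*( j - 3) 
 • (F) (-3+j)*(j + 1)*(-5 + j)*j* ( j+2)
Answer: D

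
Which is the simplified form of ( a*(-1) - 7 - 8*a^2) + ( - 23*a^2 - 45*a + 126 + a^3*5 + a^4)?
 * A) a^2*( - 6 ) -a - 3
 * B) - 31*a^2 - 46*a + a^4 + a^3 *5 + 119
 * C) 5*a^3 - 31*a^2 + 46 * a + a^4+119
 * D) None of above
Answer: B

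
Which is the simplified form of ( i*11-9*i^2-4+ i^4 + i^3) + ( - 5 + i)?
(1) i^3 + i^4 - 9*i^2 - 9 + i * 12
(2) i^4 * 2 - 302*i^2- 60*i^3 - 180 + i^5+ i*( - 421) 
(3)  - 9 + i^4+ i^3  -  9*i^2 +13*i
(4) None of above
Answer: 1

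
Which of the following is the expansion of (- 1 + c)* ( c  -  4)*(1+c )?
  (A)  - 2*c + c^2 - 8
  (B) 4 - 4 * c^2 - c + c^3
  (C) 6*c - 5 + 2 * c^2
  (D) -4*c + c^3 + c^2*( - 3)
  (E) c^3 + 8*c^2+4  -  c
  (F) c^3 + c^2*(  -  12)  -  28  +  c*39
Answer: B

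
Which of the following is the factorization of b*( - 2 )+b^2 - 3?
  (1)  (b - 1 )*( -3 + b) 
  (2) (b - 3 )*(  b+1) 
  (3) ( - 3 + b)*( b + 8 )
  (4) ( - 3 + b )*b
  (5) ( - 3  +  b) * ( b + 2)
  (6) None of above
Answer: 2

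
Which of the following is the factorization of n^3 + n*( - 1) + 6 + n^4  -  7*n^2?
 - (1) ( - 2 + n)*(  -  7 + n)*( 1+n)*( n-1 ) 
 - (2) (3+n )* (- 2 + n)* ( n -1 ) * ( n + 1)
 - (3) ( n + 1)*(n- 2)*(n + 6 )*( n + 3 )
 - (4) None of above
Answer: 2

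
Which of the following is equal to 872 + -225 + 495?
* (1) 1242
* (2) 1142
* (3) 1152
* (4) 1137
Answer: 2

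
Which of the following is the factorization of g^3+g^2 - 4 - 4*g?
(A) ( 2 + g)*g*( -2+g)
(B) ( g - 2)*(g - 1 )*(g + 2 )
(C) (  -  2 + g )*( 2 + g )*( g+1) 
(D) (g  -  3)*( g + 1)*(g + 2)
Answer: C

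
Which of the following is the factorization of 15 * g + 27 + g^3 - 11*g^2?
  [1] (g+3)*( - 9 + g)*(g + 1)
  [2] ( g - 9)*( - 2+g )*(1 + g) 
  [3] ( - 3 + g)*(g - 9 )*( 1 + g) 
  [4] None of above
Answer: 3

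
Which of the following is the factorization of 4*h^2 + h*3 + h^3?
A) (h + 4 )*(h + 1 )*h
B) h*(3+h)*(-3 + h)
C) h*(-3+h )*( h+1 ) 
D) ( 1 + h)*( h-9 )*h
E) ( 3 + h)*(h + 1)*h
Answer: E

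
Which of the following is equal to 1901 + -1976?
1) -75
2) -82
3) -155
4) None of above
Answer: 1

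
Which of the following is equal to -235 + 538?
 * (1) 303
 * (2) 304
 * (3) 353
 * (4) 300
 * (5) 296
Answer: 1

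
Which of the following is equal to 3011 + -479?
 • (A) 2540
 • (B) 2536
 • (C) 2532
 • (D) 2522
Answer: C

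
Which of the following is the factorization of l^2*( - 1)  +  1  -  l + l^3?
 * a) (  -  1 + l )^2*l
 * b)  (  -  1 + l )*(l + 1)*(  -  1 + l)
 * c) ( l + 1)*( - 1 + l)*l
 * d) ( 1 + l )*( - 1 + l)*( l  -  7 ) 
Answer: b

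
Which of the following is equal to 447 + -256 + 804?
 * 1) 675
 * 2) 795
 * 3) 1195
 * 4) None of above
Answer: 4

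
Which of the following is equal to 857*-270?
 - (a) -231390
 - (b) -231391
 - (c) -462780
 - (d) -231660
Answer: a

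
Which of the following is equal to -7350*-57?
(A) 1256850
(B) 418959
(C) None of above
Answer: C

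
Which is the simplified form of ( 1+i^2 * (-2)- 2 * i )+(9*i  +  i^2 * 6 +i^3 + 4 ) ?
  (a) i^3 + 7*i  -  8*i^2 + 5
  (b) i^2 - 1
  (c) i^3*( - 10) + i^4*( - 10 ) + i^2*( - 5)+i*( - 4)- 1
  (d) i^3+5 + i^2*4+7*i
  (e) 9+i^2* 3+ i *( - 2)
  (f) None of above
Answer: d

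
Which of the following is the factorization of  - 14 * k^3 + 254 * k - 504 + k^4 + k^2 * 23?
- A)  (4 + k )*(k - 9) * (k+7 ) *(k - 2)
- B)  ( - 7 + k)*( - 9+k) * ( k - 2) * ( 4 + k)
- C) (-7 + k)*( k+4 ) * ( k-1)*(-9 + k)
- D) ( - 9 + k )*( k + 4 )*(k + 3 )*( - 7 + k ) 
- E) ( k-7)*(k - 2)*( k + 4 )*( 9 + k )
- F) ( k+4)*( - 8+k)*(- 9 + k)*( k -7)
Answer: B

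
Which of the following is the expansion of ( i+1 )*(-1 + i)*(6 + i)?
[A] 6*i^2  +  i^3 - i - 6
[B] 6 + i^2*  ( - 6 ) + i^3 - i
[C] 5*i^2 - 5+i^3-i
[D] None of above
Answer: A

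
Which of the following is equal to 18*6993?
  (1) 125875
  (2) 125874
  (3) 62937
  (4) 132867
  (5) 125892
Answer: 2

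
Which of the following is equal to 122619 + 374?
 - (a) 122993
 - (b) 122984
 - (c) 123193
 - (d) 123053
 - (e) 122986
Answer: a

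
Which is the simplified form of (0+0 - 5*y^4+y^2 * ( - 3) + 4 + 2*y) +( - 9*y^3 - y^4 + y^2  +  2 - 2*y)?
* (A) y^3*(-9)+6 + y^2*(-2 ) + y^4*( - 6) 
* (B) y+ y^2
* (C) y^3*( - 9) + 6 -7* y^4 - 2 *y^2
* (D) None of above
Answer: A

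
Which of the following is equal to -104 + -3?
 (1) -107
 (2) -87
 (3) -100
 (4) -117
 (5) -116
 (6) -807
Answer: 1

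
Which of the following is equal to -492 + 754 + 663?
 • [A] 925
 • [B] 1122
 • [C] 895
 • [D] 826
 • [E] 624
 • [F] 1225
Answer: A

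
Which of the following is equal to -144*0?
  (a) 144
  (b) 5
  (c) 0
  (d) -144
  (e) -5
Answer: c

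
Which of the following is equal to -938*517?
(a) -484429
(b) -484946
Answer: b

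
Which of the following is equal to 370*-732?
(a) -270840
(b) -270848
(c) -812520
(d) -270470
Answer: a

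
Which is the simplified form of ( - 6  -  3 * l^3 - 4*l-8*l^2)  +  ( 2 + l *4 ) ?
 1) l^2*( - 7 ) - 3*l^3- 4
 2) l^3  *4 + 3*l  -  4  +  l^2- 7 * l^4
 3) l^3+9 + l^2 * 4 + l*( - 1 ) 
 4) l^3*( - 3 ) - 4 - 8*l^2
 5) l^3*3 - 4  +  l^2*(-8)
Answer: 4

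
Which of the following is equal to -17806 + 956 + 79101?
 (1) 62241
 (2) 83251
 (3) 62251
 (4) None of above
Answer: 3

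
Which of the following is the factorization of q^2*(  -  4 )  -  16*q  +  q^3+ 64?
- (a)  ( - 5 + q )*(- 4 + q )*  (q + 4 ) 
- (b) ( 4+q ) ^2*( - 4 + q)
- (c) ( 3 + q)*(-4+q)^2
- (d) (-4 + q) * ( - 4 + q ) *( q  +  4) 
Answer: d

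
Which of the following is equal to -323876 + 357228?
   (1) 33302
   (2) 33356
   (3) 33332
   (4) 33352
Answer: 4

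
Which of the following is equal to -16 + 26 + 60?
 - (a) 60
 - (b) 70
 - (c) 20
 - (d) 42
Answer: b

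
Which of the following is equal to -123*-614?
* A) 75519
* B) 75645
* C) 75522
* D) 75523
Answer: C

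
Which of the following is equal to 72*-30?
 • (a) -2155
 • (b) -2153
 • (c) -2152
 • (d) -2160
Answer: d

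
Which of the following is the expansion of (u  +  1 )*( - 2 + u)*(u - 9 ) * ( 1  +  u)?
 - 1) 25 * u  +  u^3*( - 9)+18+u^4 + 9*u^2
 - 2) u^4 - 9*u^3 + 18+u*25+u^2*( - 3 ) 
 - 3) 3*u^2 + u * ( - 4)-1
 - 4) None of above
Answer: 2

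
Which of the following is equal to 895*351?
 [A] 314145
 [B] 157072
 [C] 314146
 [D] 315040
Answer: A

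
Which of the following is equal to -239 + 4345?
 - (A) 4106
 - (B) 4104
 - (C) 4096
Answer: A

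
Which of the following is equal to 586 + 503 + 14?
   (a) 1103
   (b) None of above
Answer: a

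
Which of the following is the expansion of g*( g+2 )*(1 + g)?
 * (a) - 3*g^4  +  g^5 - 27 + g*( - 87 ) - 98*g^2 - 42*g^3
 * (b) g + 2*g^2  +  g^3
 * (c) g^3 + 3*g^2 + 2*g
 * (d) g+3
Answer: c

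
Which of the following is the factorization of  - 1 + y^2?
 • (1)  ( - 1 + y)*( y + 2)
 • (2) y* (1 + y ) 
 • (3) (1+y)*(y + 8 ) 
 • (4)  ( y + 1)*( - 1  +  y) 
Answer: 4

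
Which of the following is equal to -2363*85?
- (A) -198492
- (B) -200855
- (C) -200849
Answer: B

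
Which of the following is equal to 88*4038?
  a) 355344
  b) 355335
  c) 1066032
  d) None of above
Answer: a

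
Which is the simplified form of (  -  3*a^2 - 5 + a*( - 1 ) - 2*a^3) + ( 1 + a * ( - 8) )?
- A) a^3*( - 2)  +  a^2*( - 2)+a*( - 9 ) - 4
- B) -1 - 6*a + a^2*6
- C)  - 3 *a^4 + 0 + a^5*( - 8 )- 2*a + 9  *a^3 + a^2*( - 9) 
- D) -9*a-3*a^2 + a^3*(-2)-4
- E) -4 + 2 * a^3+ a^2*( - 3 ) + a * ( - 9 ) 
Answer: D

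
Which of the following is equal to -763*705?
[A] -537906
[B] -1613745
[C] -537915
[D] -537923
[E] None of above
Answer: C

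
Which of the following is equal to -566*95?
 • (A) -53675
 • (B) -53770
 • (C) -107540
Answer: B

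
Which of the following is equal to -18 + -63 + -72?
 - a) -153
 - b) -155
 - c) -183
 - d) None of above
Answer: a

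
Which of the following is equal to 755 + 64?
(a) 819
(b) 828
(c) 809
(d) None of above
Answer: a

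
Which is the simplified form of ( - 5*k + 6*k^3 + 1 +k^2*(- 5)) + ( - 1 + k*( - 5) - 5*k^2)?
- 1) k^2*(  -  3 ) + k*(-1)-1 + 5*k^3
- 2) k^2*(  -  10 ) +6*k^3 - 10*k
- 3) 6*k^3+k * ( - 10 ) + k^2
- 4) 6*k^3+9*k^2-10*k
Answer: 2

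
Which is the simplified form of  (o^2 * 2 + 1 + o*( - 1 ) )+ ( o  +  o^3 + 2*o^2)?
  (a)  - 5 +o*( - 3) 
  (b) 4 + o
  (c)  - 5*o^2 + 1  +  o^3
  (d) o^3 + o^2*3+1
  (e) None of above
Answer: e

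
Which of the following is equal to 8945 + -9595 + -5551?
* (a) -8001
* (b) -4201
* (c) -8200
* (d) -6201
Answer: d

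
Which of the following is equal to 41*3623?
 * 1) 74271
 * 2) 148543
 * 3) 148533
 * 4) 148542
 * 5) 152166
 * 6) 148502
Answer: 2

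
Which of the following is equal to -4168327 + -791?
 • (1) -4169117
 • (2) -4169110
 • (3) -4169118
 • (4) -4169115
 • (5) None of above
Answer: 3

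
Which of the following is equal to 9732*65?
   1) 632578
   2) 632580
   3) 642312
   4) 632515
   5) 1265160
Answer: 2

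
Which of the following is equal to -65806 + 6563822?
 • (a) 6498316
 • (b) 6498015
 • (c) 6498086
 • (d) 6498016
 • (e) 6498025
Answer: d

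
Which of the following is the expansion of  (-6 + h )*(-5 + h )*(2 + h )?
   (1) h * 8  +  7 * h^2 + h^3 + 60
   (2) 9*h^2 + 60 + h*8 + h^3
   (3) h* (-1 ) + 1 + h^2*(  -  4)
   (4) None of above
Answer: 4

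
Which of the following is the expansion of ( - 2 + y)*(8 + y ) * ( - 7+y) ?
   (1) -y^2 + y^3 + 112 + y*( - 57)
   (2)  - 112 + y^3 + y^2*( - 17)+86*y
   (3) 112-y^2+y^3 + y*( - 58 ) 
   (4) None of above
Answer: 3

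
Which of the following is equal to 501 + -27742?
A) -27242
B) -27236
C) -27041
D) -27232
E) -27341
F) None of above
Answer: F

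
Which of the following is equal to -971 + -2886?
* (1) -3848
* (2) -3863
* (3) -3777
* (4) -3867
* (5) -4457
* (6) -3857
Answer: 6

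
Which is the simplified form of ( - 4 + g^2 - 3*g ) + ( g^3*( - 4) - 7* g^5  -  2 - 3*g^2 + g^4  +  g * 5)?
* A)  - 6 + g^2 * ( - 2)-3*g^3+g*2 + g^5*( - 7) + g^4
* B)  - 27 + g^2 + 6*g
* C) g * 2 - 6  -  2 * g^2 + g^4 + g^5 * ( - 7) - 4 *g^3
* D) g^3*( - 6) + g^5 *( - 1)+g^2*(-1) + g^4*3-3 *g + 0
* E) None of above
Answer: C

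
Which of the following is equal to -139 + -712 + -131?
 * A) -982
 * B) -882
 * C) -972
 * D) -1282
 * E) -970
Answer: A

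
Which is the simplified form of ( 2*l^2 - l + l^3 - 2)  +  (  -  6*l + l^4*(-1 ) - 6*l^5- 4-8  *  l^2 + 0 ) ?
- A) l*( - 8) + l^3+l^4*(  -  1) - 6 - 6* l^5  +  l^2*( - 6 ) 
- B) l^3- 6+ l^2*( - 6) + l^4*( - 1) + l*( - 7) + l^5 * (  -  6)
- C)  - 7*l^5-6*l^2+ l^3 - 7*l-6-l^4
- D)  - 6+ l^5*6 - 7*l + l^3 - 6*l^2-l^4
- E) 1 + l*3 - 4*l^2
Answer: B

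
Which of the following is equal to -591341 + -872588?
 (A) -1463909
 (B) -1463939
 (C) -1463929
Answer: C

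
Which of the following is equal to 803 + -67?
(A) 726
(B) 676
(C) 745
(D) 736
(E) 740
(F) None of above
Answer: D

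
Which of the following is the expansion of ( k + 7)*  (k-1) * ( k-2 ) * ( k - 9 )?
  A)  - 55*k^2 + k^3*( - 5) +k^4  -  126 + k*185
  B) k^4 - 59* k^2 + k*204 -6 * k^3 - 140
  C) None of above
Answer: A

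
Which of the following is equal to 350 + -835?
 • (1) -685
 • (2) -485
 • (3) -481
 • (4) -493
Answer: 2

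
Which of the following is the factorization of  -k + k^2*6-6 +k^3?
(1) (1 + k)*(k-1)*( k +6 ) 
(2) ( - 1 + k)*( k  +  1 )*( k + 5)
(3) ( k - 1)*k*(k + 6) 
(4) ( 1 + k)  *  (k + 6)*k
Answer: 1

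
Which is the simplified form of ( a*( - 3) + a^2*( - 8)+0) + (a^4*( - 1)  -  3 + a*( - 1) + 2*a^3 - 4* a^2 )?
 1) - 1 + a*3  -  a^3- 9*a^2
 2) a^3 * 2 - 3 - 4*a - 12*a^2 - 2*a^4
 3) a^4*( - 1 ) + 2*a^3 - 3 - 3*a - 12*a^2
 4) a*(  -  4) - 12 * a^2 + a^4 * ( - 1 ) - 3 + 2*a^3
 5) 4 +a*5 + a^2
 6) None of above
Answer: 4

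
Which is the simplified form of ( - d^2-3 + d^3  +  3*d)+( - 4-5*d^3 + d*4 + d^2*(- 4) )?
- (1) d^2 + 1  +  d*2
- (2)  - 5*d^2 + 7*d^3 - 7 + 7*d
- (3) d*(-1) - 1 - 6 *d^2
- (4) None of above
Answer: 4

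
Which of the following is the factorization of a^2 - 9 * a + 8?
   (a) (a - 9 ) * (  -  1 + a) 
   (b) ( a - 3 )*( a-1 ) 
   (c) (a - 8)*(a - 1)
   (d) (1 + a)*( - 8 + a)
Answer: c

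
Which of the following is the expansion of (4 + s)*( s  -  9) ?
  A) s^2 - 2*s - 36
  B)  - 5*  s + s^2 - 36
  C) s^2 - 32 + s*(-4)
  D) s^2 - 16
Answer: B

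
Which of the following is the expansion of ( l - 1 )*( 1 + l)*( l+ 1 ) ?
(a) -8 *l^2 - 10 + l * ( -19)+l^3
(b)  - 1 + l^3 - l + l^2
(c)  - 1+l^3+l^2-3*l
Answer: b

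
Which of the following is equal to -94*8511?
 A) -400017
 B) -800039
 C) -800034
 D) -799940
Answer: C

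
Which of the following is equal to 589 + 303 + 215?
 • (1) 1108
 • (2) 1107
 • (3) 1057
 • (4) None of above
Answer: 2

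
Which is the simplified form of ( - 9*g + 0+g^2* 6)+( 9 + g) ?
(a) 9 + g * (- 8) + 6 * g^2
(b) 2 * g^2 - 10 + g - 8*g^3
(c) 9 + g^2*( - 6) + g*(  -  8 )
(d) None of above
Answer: a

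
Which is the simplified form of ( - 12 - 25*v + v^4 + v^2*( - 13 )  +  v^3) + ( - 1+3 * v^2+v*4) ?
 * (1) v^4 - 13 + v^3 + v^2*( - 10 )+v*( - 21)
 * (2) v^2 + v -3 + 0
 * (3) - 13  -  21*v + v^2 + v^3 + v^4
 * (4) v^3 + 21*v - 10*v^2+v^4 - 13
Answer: 1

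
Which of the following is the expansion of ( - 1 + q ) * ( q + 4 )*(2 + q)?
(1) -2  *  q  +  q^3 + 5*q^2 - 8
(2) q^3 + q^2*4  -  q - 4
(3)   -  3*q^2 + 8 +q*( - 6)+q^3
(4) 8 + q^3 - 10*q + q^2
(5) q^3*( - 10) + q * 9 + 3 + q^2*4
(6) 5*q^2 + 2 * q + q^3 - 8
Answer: 6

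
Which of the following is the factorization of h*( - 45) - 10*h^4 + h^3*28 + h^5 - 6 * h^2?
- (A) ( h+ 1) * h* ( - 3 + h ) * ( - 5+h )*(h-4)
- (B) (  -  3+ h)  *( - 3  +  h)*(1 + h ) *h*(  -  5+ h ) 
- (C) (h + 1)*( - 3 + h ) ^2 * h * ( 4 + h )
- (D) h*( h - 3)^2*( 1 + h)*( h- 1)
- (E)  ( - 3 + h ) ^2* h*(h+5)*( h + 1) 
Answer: B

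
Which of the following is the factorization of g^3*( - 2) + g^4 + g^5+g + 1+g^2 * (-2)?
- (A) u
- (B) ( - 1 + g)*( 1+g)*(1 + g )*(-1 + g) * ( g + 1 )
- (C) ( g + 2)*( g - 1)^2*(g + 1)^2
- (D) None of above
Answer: B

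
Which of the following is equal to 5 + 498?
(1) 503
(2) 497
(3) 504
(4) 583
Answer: 1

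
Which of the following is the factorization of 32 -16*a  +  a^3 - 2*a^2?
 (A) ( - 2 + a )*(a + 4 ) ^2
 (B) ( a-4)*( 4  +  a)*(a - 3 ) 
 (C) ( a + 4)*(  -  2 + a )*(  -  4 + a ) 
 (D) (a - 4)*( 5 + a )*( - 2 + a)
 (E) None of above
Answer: C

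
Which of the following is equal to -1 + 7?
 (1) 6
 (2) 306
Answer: 1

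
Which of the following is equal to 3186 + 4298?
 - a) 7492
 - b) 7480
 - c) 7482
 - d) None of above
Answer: d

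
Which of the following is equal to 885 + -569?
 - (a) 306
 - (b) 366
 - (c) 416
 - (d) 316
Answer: d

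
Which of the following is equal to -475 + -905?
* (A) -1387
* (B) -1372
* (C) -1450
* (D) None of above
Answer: D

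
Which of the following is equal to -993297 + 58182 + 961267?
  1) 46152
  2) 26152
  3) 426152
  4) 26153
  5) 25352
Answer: 2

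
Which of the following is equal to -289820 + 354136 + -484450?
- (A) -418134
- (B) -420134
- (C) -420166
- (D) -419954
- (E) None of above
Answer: B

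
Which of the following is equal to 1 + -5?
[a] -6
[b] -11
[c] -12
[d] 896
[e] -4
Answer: e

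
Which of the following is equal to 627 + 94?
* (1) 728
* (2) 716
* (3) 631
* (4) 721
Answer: 4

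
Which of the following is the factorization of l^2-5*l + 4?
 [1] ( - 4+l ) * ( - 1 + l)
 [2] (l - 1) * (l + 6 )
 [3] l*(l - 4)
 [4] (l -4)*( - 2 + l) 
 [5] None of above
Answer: 1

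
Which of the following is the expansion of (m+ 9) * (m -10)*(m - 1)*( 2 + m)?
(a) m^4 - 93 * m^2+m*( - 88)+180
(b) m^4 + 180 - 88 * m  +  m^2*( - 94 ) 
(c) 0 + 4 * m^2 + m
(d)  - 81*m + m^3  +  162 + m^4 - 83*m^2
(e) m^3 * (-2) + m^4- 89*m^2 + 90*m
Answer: a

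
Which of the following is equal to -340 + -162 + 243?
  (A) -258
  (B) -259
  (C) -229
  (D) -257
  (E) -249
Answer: B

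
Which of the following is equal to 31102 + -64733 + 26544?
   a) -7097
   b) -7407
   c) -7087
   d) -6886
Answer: c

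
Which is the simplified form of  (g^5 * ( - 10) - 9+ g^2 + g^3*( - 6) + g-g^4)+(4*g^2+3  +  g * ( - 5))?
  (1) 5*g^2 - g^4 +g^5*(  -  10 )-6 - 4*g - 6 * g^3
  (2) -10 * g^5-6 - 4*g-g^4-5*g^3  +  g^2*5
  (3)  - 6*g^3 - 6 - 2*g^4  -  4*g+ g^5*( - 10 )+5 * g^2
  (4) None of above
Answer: 1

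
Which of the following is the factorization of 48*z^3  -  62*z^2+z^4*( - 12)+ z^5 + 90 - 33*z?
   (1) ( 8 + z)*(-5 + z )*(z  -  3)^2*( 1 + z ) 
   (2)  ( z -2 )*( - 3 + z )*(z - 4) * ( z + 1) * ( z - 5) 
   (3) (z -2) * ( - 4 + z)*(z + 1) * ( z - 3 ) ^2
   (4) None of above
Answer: 4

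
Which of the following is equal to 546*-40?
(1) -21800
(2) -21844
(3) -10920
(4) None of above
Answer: 4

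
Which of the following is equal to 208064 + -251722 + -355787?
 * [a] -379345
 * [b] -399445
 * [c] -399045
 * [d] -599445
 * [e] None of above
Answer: b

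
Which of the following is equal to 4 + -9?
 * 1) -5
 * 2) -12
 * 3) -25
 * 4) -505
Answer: 1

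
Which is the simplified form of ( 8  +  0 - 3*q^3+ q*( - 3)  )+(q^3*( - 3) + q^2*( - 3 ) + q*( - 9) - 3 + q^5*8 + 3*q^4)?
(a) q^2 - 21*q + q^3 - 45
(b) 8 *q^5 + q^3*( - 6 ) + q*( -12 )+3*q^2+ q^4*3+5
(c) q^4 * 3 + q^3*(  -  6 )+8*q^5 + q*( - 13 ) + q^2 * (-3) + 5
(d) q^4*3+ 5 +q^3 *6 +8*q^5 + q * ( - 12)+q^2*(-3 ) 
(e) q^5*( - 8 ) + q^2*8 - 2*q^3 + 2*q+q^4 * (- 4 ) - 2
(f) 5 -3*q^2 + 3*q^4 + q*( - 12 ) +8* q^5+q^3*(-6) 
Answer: f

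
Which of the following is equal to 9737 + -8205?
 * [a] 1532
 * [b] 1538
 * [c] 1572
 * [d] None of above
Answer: a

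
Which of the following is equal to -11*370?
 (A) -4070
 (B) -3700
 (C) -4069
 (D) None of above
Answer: A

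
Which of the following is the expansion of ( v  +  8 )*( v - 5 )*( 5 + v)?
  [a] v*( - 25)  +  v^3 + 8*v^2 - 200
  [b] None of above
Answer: a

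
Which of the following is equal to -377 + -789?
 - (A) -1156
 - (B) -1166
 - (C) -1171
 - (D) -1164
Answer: B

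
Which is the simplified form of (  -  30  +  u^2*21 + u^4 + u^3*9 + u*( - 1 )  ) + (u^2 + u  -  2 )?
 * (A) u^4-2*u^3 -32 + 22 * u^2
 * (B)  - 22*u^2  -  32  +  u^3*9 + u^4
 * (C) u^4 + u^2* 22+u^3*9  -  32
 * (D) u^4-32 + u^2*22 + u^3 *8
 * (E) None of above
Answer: C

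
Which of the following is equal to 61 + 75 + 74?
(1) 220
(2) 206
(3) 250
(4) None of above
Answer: 4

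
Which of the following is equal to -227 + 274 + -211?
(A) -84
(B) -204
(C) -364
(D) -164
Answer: D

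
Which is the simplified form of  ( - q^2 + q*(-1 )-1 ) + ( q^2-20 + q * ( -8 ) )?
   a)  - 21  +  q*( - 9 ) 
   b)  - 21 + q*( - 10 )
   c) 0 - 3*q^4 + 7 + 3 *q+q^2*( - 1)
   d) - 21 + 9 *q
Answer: a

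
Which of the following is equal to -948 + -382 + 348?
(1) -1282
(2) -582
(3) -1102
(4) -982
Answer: 4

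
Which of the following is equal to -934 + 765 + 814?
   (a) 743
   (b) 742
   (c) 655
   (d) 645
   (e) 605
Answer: d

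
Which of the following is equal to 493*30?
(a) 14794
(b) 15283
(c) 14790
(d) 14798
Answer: c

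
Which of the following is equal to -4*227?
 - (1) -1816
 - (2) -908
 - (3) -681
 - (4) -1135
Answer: 2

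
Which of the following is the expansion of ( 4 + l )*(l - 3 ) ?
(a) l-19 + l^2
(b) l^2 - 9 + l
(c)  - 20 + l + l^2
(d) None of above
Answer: d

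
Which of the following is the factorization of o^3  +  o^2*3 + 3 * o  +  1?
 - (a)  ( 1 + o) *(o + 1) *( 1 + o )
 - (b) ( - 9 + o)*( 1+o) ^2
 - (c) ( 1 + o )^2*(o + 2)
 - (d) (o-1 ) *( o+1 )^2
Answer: a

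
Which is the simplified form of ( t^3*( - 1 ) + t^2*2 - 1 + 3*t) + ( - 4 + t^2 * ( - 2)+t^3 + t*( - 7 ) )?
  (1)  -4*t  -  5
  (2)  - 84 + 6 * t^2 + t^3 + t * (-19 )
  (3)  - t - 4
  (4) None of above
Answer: 1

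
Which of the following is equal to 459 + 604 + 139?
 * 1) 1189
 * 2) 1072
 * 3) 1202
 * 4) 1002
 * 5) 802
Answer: 3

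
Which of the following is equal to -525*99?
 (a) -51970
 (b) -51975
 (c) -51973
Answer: b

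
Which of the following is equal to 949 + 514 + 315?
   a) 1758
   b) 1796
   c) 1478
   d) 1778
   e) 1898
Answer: d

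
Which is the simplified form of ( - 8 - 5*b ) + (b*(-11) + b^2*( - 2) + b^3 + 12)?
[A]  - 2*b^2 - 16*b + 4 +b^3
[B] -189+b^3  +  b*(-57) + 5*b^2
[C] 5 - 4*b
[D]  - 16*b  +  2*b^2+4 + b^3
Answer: A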